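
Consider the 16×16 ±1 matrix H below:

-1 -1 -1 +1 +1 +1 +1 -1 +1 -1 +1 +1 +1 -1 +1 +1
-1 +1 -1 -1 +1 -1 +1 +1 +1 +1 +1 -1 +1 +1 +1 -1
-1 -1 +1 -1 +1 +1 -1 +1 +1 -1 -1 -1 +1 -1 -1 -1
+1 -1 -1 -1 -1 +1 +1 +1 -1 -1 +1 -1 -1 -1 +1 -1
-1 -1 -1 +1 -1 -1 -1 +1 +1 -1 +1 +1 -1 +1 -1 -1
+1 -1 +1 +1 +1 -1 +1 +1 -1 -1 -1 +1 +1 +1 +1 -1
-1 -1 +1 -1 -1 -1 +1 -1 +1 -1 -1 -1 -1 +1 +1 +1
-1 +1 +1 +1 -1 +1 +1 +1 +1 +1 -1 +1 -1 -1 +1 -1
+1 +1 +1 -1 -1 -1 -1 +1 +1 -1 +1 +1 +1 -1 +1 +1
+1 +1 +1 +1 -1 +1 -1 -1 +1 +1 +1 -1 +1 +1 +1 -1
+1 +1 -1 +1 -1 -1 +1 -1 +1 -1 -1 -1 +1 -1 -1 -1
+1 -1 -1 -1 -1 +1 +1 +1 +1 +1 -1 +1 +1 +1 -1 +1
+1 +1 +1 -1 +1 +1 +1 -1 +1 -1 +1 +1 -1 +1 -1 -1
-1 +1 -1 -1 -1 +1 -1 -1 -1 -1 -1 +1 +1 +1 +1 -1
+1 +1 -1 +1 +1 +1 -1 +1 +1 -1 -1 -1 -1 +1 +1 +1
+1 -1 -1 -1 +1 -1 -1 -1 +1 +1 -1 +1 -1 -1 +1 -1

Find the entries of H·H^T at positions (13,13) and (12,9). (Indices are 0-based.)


Row 9 of H: [1, 1, 1, 1, -1, 1, -1, -1, 1, 1, 1, -1, 1, 1, 1, -1].
Row 12 of H: [1, 1, 1, -1, 1, 1, 1, -1, 1, -1, 1, 1, -1, 1, -1, -1].
Row 13 of H: [-1, 1, -1, -1, -1, 1, -1, -1, -1, -1, -1, 1, 1, 1, 1, -1].
(H·H^T)[13][13] = Σ_j H[13][j]·H[13][j] = (-1)² + (1)² + (-1)² + (-1)² + (-1)² + (1)² + (-1)² + (-1)² + (-1)² + (-1)² + (-1)² + (1)² + (1)² + (1)² + (1)² + (-1)² = 1 + 1 + 1 + 1 + 1 + 1 + 1 + 1 + 1 + 1 + 1 + 1 + 1 + 1 + 1 + 1 = 16.
(H·H^T)[12][9] = Σ_j H[12][j]·H[9][j] = (1)·(1) + (1)·(1) + (1)·(1) + (-1)·(1) + (1)·(-1) + (1)·(1) + (1)·(-1) + (-1)·(-1) + (1)·(1) + (-1)·(1) + (1)·(1) + (1)·(-1) + (-1)·(1) + (1)·(1) + (-1)·(1) + (-1)·(-1) = 1 + 1 + 1 + -1 + -1 + 1 + -1 + 1 + 1 + -1 + 1 + -1 + -1 + 1 + -1 + 1 = 2.
Rows 12 and 9 are not orthogonal (dot product = 2 ≠ 0), so H is not a Hadamard matrix.

(13,13) entry = 16; (12,9) entry = 2.


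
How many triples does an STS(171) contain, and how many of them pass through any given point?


An STS(v) is a 2-(v, 3, 1) BIBD: block size k = 3, λ = 1.
Replication: r(k − 1) = λ(v − 1) ⇒ r·2 = 171 − 1 = 170 ⇒ r = 85.
Block count: b = v(v − 1)/6 = 171·170/6 = 29070/6 = 4845.

r = 85, b = 4845.


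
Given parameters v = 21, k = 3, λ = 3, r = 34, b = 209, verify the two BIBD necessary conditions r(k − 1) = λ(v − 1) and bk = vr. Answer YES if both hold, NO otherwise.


Condition (i): r(k − 1) = 34·2 = 68; λ(v − 1) = 3·20 = 60. Match? NO.
Condition (ii): bk = 209·3 = 627; vr = 21·34 = 714. Match? NO.
Both conditions hold? NO.

NO


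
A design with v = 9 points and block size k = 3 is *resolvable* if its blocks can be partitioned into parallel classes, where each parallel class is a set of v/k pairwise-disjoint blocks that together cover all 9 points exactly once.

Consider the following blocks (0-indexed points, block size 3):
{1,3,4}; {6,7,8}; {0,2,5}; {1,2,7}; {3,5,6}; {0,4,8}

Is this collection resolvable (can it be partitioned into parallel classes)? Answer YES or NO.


v = 9, block size k = 3, number of blocks = 6.
For resolvability, blocks must partition into parallel classes of size v/k = 3.
Total blocks must therefore be a multiple of 3: 6 = 3·2 + 0 ⇒ divisible ✓.
Greedy packing gives 2 candidate class(es). Each should be a full parallel class (size 3, covers all 9 points).
  Class 1 (3 blocks): {1,3,4}; {6,7,8}; {0,2,5}. Points covered: [0, 1, 2, 3, 4, 5, 6, 7, 8].
  Class 2 (3 blocks): {1,2,7}; {3,5,6}; {0,4,8}. Points covered: [0, 1, 2, 3, 4, 5, 6, 7, 8].
All classes full (size 3)? YES. All classes cover every point? YES.
Resolvable? YES.

YES


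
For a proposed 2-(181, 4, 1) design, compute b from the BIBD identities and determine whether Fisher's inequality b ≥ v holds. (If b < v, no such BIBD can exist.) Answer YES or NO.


b = λv(v − 1)/(k(k − 1)) = 1·181·180/(4·3) = 32580/12 = 2715.
Compare with v = 181: b ≥ v, so Fisher's inequality holds.

YES


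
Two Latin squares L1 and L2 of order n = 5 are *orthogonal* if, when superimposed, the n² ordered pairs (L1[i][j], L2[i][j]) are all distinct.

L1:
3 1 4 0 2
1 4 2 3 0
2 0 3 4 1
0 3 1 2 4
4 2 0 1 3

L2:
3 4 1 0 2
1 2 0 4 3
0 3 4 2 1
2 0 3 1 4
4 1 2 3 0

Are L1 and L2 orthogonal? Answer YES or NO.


Form the n² = 25 superimposed pairs (L1[i][j], L2[i][j]), row by row (rows and columns indexed from 0):
row 0: (3,3) (1,4) (4,1) (0,0) (2,2)
row 1: (1,1) (4,2) (2,0) (3,4) (0,3)
row 2: (2,0) (0,3) (3,4) (4,2) (1,1)
row 3: (0,2) (3,0) (1,3) (2,1) (4,4)
row 4: (4,4) (2,1) (0,2) (1,3) (3,0)
Orthogonality requires all 25 pairs distinct.
But the pair (2,0) repeats: cell (1,2) has L1 = 2, L2 = 0, and cell (2,0) has L1 = 2, L2 = 0.
A repeated pair means some other pair never occurs (only 15 distinct pairs out of 25), so the squares are not orthogonal.
Conclusion: NO.

NO


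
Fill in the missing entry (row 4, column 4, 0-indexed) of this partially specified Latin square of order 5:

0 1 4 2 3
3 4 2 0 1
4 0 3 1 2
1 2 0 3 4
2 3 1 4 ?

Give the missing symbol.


Row 4 contains symbols [1, 2, 3, 4] — missing [0].
Column 4 contains symbols [1, 2, 3, 4] — missing [0].
The missing symbol must appear in both missing sets; intersection = [0].
Therefore the hidden value is 0.

Missing value = 0.


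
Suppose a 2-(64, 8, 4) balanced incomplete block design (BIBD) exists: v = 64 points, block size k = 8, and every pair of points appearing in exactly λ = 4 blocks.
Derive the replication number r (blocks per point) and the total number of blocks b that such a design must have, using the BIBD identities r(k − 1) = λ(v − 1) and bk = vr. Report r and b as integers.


Any 2-(v, k, λ) BIBD satisfies two necessary conditions:
  (i)  Each point sits in r blocks, and counting incidences through any fixed point gives r(k − 1) = λ(v − 1), so r = λ(v − 1)/(k − 1).
  (ii) Total incidences bk = vr, so b = vr/k.
Step 1: r = λ(v − 1)/(k − 1) = 4·(64 − 1)/(8 − 1) = 4·63/7 = 252/7 = 36.
Step 2: b = vr/k = 64·36/8 = 2304/8 = 288.
Check integrality: r = 36 ∈ Z ✓, b = 288 ∈ Z ✓.
(These identities are necessary conditions: they determine r and b for any design with these parameters, but do not by themselves prove that one exists.)

r = 36, b = 288.


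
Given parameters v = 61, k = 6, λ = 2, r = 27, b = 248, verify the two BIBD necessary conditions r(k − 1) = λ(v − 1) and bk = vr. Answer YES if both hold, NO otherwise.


Condition (i): r(k − 1) = 27·5 = 135; λ(v − 1) = 2·60 = 120. Match? NO.
Condition (ii): bk = 248·6 = 1488; vr = 61·27 = 1647. Match? NO.
Both conditions hold? NO.

NO


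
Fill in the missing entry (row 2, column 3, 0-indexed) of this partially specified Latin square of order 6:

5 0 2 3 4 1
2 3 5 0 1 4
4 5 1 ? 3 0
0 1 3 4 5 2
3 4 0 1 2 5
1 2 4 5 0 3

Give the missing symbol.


Row 2 contains symbols [0, 1, 3, 4, 5] — missing [2].
Column 3 contains symbols [0, 1, 3, 4, 5] — missing [2].
The missing symbol must appear in both missing sets; intersection = [2].
Therefore the hidden value is 2.

Missing value = 2.


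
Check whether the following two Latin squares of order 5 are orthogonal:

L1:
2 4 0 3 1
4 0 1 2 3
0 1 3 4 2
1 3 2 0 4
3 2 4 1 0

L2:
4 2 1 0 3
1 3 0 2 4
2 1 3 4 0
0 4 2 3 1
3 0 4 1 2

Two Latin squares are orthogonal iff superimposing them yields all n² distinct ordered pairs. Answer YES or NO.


Form the n² = 25 superimposed pairs (L1[i][j], L2[i][j]), row by row (rows and columns indexed from 0):
row 0: (2,4) (4,2) (0,1) (3,0) (1,3)
row 1: (4,1) (0,3) (1,0) (2,2) (3,4)
row 2: (0,2) (1,1) (3,3) (4,4) (2,0)
row 3: (1,0) (3,4) (2,2) (0,3) (4,1)
row 4: (3,3) (2,0) (4,4) (1,1) (0,2)
Orthogonality requires all 25 pairs distinct.
But the pair (1,0) repeats: cell (1,2) has L1 = 1, L2 = 0, and cell (3,0) has L1 = 1, L2 = 0.
A repeated pair means some other pair never occurs (only 15 distinct pairs out of 25), so the squares are not orthogonal.
Conclusion: NO.

NO


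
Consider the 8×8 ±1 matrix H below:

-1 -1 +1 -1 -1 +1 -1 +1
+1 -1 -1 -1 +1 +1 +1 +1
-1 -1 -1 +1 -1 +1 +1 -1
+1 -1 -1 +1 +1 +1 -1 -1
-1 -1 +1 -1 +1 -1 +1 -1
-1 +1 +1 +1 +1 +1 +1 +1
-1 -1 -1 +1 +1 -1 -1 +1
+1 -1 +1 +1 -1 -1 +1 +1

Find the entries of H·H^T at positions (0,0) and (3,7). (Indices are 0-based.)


Row 0 of H: [-1, -1, 1, -1, -1, 1, -1, 1].
Row 3 of H: [1, -1, -1, 1, 1, 1, -1, -1].
Row 7 of H: [1, -1, 1, 1, -1, -1, 1, 1].
(H·H^T)[0][0] = Σ_j H[0][j]·H[0][j] = (-1)² + (-1)² + (1)² + (-1)² + (-1)² + (1)² + (-1)² + (1)² = 1 + 1 + 1 + 1 + 1 + 1 + 1 + 1 = 8.
(H·H^T)[3][7] = Σ_j H[3][j]·H[7][j] = (1)·(1) + (-1)·(-1) + (-1)·(1) + (1)·(1) + (1)·(-1) + (1)·(-1) + (-1)·(1) + (-1)·(1) = 1 + 1 + -1 + 1 + -1 + -1 + -1 + -1 = -2.
Rows 3 and 7 are not orthogonal (dot product = -2 ≠ 0), so H is not a Hadamard matrix.

(0,0) entry = 8; (3,7) entry = -2.


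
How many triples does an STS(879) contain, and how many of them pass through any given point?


An STS(v) is a 2-(v, 3, 1) BIBD: block size k = 3, λ = 1.
Replication: r(k − 1) = λ(v − 1) ⇒ r·2 = 879 − 1 = 878 ⇒ r = 439.
Block count: b = v(v − 1)/6 = 879·878/6 = 771762/6 = 128627.

r = 439, b = 128627.


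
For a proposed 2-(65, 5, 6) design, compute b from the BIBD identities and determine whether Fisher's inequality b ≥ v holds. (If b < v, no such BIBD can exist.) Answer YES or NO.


r = λ(v − 1)/(k − 1) = 6·64/4 = 96.
b = vr/k = 65·96/5 = 1248.
Fisher's inequality: b ≥ v ⇔ 1248 ≥ 65? YES.

YES


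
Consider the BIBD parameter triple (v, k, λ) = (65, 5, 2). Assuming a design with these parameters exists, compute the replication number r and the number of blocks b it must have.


Any 2-(v, k, λ) BIBD satisfies two necessary conditions:
  (i)  Each point sits in r blocks, and counting incidences through any fixed point gives r(k − 1) = λ(v − 1), so r = λ(v − 1)/(k − 1).
  (ii) Total incidences bk = vr, so b = vr/k.
Step 1: r = λ(v − 1)/(k − 1) = 2·(65 − 1)/(5 − 1) = 2·64/4 = 128/4 = 32.
Step 2: b = vr/k = 65·32/5 = 2080/5 = 416.
Check integrality: r = 32 ∈ Z ✓, b = 416 ∈ Z ✓.
(These identities are necessary conditions: they determine r and b for any design with these parameters, but do not by themselves prove that one exists.)

r = 32, b = 416.


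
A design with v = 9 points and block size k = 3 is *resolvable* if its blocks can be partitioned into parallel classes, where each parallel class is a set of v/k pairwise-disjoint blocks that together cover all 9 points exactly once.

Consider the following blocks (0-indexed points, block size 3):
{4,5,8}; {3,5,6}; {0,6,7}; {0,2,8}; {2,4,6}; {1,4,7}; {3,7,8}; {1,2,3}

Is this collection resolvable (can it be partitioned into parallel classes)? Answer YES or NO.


v = 9, block size k = 3, number of blocks = 8.
For resolvability, blocks must partition into parallel classes of size v/k = 3.
Total blocks must therefore be a multiple of 3: 8 = 3·2 + 2 ⇒ not divisible ✗.
Resolvable? NO.

NO


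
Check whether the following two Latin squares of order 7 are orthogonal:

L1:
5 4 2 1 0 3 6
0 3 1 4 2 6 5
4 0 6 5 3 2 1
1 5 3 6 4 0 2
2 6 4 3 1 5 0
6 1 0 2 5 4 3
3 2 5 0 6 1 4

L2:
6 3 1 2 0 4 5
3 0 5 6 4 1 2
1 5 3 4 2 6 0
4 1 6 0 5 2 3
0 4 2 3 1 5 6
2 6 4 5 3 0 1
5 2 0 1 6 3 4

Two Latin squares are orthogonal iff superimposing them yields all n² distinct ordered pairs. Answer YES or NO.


Form the n² = 49 superimposed pairs (L1[i][j], L2[i][j]), row by row (rows and columns indexed from 0):
row 0: (5,6) (4,3) (2,1) (1,2) (0,0) (3,4) (6,5)
row 1: (0,3) (3,0) (1,5) (4,6) (2,4) (6,1) (5,2)
row 2: (4,1) (0,5) (6,3) (5,4) (3,2) (2,6) (1,0)
row 3: (1,4) (5,1) (3,6) (6,0) (4,5) (0,2) (2,3)
row 4: (2,0) (6,4) (4,2) (3,3) (1,1) (5,5) (0,6)
row 5: (6,2) (1,6) (0,4) (2,5) (5,3) (4,0) (3,1)
row 6: (3,5) (2,2) (5,0) (0,1) (6,6) (1,3) (4,4)
Orthogonality requires all 49 pairs distinct.
Check by first coordinate: for each symbol s of L1, list the L2 entries in the n cells where L1 = s; they must all differ.
  L1 = 0: L2 entries (in reading order) 0, 3, 5, 2, 6, 4, 1 — all 7 distinct ✓
  L1 = 1: L2 entries (in reading order) 2, 5, 0, 4, 1, 6, 3 — all 7 distinct ✓
  L1 = 2: L2 entries (in reading order) 1, 4, 6, 3, 0, 5, 2 — all 7 distinct ✓
  L1 = 3: L2 entries (in reading order) 4, 0, 2, 6, 3, 1, 5 — all 7 distinct ✓
  L1 = 4: L2 entries (in reading order) 3, 6, 1, 5, 2, 0, 4 — all 7 distinct ✓
  L1 = 5: L2 entries (in reading order) 6, 2, 4, 1, 5, 3, 0 — all 7 distinct ✓
  L1 = 6: L2 entries (in reading order) 5, 1, 3, 0, 4, 2, 6 — all 7 distinct ✓
Every symbol of L1 meets every symbol of L2 exactly once, so all 49 pairs are distinct (49 of 49).
Conclusion: YES.

YES


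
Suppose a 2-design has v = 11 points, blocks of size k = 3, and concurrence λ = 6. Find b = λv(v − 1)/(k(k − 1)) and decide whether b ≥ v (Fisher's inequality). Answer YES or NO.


b = λv(v − 1)/(k(k − 1)) = 6·11·10/(3·2) = 660/6 = 110.
Compare with v = 11: b ≥ v, so Fisher's inequality holds.

YES


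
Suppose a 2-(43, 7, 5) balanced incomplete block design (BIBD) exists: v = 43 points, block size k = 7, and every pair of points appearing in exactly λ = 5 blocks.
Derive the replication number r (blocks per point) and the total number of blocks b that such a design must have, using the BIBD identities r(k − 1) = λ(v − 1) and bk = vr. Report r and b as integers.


Any 2-(v, k, λ) BIBD satisfies two necessary conditions:
  (i)  Each point sits in r blocks, and counting incidences through any fixed point gives r(k − 1) = λ(v − 1), so r = λ(v − 1)/(k − 1).
  (ii) Total incidences bk = vr, so b = vr/k.
Step 1: r = λ(v − 1)/(k − 1) = 5·(43 − 1)/(7 − 1) = 5·42/6 = 210/6 = 35.
Step 2: b = vr/k = 43·35/7 = 1505/7 = 215.
Check integrality: r = 35 ∈ Z ✓, b = 215 ∈ Z ✓.
(These identities are necessary conditions: they determine r and b for any design with these parameters, but do not by themselves prove that one exists.)

r = 35, b = 215.


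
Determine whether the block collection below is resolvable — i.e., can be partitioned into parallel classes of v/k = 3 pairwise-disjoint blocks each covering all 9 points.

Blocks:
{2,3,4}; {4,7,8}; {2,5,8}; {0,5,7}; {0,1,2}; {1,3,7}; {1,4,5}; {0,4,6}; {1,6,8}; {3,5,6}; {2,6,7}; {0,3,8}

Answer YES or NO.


v = 9, block size k = 3, number of blocks = 12.
For resolvability, blocks must partition into parallel classes of size v/k = 3.
Total blocks must therefore be a multiple of 3: 12 = 3·4 + 0 ⇒ divisible ✓.
Greedy packing gives 4 candidate class(es). Each should be a full parallel class (size 3, covers all 9 points).
  Class 1 (3 blocks): {2,3,4}; {0,5,7}; {1,6,8}. Points covered: [0, 1, 2, 3, 4, 5, 6, 7, 8].
  Class 2 (3 blocks): {4,7,8}; {0,1,2}; {3,5,6}. Points covered: [0, 1, 2, 3, 4, 5, 6, 7, 8].
  Class 3 (3 blocks): {2,5,8}; {1,3,7}; {0,4,6}. Points covered: [0, 1, 2, 3, 4, 5, 6, 7, 8].
  Class 4 (3 blocks): {1,4,5}; {2,6,7}; {0,3,8}. Points covered: [0, 1, 2, 3, 4, 5, 6, 7, 8].
All classes full (size 3)? YES. All classes cover every point? YES.
Resolvable? YES.

YES


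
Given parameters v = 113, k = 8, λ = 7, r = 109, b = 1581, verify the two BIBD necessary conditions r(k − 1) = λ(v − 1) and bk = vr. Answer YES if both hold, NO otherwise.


Condition (i): r(k − 1) = 109·7 = 763; λ(v − 1) = 7·112 = 784. Match? NO.
Condition (ii): bk = 1581·8 = 12648; vr = 113·109 = 12317. Match? NO.
Both conditions hold? NO.

NO


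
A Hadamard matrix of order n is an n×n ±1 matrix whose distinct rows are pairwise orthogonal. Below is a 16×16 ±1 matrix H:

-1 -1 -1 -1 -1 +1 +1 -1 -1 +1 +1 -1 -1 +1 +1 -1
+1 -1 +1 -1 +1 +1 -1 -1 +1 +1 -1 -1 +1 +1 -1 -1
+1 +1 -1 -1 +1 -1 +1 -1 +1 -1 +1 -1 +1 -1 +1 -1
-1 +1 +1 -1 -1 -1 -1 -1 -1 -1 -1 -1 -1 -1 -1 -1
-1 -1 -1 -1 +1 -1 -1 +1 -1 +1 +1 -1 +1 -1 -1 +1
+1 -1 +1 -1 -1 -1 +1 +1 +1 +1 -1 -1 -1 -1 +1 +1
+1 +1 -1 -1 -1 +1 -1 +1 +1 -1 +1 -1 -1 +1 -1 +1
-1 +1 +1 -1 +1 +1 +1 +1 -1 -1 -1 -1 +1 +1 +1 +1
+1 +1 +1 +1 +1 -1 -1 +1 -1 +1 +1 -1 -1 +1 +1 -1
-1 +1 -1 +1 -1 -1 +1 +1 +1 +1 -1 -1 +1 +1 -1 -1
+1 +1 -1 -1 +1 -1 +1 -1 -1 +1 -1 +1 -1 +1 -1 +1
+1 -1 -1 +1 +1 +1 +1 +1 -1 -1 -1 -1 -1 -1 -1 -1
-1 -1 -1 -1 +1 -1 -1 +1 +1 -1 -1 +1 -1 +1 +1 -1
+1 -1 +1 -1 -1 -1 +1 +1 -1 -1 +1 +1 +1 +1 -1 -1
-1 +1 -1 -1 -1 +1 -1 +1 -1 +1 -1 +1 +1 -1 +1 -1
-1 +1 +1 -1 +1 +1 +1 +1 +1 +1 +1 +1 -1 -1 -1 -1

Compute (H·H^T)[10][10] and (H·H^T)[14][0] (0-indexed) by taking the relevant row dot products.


Row 0 of H: [-1, -1, -1, -1, -1, 1, 1, -1, -1, 1, 1, -1, -1, 1, 1, -1].
Row 10 of H: [1, 1, -1, -1, 1, -1, 1, -1, -1, 1, -1, 1, -1, 1, -1, 1].
Row 14 of H: [-1, 1, -1, -1, -1, 1, -1, 1, -1, 1, -1, 1, 1, -1, 1, -1].
(H·H^T)[10][10] = Σ_j H[10][j]·H[10][j] = (1)² + (1)² + (-1)² + (-1)² + (1)² + (-1)² + (1)² + (-1)² + (-1)² + (1)² + (-1)² + (1)² + (-1)² + (1)² + (-1)² + (1)² = 1 + 1 + 1 + 1 + 1 + 1 + 1 + 1 + 1 + 1 + 1 + 1 + 1 + 1 + 1 + 1 = 16.
(H·H^T)[14][0] = Σ_j H[14][j]·H[0][j] = (-1)·(-1) + (1)·(-1) + (-1)·(-1) + (-1)·(-1) + (-1)·(-1) + (1)·(1) + (-1)·(1) + (1)·(-1) + (-1)·(-1) + (1)·(1) + (-1)·(1) + (1)·(-1) + (1)·(-1) + (-1)·(1) + (1)·(1) + (-1)·(-1) = 1 + -1 + 1 + 1 + 1 + 1 + -1 + -1 + 1 + 1 + -1 + -1 + -1 + -1 + 1 + 1 = 2.
Rows 14 and 0 are not orthogonal (dot product = 2 ≠ 0), so H is not a Hadamard matrix.

(10,10) entry = 16; (14,0) entry = 2.


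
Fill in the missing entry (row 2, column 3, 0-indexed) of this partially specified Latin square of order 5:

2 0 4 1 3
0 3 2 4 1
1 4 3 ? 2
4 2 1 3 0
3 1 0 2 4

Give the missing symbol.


Row 2 contains symbols [1, 2, 3, 4] — missing [0].
Column 3 contains symbols [1, 2, 3, 4] — missing [0].
The missing symbol must appear in both missing sets; intersection = [0].
Therefore the hidden value is 0.

Missing value = 0.


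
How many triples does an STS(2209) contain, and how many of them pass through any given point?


An STS(v) is a 2-(v, 3, 1) BIBD: block size k = 3, λ = 1.
Replication: r(k − 1) = λ(v − 1) ⇒ r·2 = 2209 − 1 = 2208 ⇒ r = 1104.
Block count: bk = vr ⇒ b·3 = 2209·1104 = 2438736 ⇒ b = 812912.
(Check via b = v(v − 1)/6 = 2209·2208/6 = 4877472/6 = 812912.)

r = 1104, b = 812912.


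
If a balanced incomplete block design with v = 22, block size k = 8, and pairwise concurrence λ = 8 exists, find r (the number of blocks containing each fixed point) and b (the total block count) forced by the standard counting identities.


Any 2-(v, k, λ) BIBD satisfies two necessary conditions:
  (i)  Each point sits in r blocks, and counting incidences through any fixed point gives r(k − 1) = λ(v − 1), so r = λ(v − 1)/(k − 1).
  (ii) Total incidences bk = vr, so b = vr/k.
Step 1: r = λ(v − 1)/(k − 1) = 8·(22 − 1)/(8 − 1) = 8·21/7 = 168/7 = 24.
Step 2: b = vr/k = 22·24/8 = 528/8 = 66.
Check integrality: r = 24 ∈ Z ✓, b = 66 ∈ Z ✓.
(These identities are necessary conditions: they determine r and b for any design with these parameters, but do not by themselves prove that one exists.)

r = 24, b = 66.


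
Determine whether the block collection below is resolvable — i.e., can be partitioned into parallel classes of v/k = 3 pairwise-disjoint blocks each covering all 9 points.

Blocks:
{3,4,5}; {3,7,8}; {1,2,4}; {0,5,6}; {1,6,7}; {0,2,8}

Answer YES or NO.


v = 9, block size k = 3, number of blocks = 6.
For resolvability, blocks must partition into parallel classes of size v/k = 3.
Total blocks must therefore be a multiple of 3: 6 = 3·2 + 0 ⇒ divisible ✓.
Greedy packing gives 2 candidate class(es). Each should be a full parallel class (size 3, covers all 9 points).
  Class 1 (3 blocks): {3,4,5}; {1,6,7}; {0,2,8}. Points covered: [0, 1, 2, 3, 4, 5, 6, 7, 8].
  Class 2 (3 blocks): {3,7,8}; {1,2,4}; {0,5,6}. Points covered: [0, 1, 2, 3, 4, 5, 6, 7, 8].
All classes full (size 3)? YES. All classes cover every point? YES.
Resolvable? YES.

YES


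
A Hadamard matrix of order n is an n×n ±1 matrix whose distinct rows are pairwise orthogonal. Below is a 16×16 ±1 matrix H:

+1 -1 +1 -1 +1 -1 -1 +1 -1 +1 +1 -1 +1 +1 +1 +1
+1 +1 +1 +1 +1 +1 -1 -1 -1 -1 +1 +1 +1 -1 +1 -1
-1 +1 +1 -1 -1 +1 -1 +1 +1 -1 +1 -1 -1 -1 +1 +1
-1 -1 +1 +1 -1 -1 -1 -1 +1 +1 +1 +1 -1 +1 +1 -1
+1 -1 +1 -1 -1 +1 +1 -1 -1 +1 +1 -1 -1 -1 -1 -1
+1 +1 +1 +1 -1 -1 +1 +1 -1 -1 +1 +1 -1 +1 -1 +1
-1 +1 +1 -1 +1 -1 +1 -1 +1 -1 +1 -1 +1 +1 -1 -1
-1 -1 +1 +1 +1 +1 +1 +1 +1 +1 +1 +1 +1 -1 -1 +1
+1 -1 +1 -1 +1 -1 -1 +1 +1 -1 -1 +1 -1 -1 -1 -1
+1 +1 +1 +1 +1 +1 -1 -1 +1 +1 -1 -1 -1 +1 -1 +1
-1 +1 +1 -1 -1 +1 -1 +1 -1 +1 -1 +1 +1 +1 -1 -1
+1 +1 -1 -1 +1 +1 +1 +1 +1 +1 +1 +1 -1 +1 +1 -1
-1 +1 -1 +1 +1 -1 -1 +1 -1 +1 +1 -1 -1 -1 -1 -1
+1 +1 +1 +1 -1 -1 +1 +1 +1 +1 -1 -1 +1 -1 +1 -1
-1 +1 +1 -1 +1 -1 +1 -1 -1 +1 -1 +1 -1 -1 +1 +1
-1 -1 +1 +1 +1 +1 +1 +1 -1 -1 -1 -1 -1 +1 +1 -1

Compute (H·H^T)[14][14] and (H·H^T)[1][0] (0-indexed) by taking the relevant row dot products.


Row 0 of H: [1, -1, 1, -1, 1, -1, -1, 1, -1, 1, 1, -1, 1, 1, 1, 1].
Row 1 of H: [1, 1, 1, 1, 1, 1, -1, -1, -1, -1, 1, 1, 1, -1, 1, -1].
Row 14 of H: [-1, 1, 1, -1, 1, -1, 1, -1, -1, 1, -1, 1, -1, -1, 1, 1].
(H·H^T)[14][14] = Σ_j H[14][j]·H[14][j] = (-1)² + (1)² + (1)² + (-1)² + (1)² + (-1)² + (1)² + (-1)² + (-1)² + (1)² + (-1)² + (1)² + (-1)² + (-1)² + (1)² + (1)² = 1 + 1 + 1 + 1 + 1 + 1 + 1 + 1 + 1 + 1 + 1 + 1 + 1 + 1 + 1 + 1 = 16.
(H·H^T)[1][0] = Σ_j H[1][j]·H[0][j] = (1)·(1) + (1)·(-1) + (1)·(1) + (1)·(-1) + (1)·(1) + (1)·(-1) + (-1)·(-1) + (-1)·(1) + (-1)·(-1) + (-1)·(1) + (1)·(1) + (1)·(-1) + (1)·(1) + (-1)·(1) + (1)·(1) + (-1)·(1) = 1 + -1 + 1 + -1 + 1 + -1 + 1 + -1 + 1 + -1 + 1 + -1 + 1 + -1 + 1 + -1 = 0.
So rows 1 and 0 are orthogonal; the diagonal entry equals n = 16.

(14,14) entry = 16; (1,0) entry = 0.


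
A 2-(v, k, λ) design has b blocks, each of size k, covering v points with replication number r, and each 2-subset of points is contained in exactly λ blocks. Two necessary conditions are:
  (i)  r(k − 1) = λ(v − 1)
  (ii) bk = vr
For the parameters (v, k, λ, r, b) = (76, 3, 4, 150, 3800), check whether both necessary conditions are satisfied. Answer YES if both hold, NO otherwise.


Condition (i): r(k − 1) = 150·2 = 300; λ(v − 1) = 4·75 = 300. Match? YES.
Condition (ii): bk = 3800·3 = 11400; vr = 76·150 = 11400. Match? YES.
Both conditions hold? YES.

YES


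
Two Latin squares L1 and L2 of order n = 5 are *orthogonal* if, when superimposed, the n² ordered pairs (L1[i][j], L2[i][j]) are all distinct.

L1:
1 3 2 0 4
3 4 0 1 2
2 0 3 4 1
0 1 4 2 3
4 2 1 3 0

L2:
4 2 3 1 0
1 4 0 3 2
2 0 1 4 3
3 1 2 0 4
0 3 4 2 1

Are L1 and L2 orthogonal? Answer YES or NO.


Form the n² = 25 superimposed pairs (L1[i][j], L2[i][j]), row by row (rows and columns indexed from 0):
row 0: (1,4) (3,2) (2,3) (0,1) (4,0)
row 1: (3,1) (4,4) (0,0) (1,3) (2,2)
row 2: (2,2) (0,0) (3,1) (4,4) (1,3)
row 3: (0,3) (1,1) (4,2) (2,0) (3,4)
row 4: (4,0) (2,3) (1,4) (3,2) (0,1)
Orthogonality requires all 25 pairs distinct.
But the pair (2,2) repeats: cell (1,4) has L1 = 2, L2 = 2, and cell (2,0) has L1 = 2, L2 = 2.
A repeated pair means some other pair never occurs (only 15 distinct pairs out of 25), so the squares are not orthogonal.
Conclusion: NO.

NO


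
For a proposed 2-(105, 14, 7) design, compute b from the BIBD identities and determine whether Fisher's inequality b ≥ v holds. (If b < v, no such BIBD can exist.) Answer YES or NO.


r = λ(v − 1)/(k − 1) = 7·104/13 = 56.
b = vr/k = 105·56/14 = 420.
Fisher's inequality: b ≥ v ⇔ 420 ≥ 105? YES.

YES


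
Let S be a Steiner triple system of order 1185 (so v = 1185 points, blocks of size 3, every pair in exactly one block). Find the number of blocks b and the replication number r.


An STS(v) is a 2-(v, 3, 1) BIBD: block size k = 3, λ = 1.
Replication: r(k − 1) = λ(v − 1) ⇒ r·2 = 1185 − 1 = 1184 ⇒ r = 592.
Block count: b = v(v − 1)/6 = 1185·1184/6 = 1403040/6 = 233840.

r = 592, b = 233840.


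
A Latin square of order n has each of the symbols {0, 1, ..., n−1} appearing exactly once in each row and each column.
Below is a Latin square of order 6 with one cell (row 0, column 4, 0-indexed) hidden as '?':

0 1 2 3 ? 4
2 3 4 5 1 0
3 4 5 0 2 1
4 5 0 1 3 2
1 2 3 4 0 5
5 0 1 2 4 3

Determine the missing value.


Row 0 contains symbols [0, 1, 2, 3, 4] — missing [5].
Column 4 contains symbols [0, 1, 2, 3, 4] — missing [5].
The missing symbol must appear in both missing sets; intersection = [5].
Therefore the hidden value is 5.

Missing value = 5.


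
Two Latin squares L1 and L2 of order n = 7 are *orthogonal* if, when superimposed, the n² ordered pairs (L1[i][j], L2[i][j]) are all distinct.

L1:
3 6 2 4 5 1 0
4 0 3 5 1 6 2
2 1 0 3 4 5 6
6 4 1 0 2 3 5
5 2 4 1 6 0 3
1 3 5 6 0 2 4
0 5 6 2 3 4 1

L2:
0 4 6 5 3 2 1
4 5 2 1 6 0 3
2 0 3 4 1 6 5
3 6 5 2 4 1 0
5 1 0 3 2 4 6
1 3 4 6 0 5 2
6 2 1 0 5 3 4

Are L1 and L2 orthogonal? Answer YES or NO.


Form the n² = 49 superimposed pairs (L1[i][j], L2[i][j]), row by row (rows and columns indexed from 0):
row 0: (3,0) (6,4) (2,6) (4,5) (5,3) (1,2) (0,1)
row 1: (4,4) (0,5) (3,2) (5,1) (1,6) (6,0) (2,3)
row 2: (2,2) (1,0) (0,3) (3,4) (4,1) (5,6) (6,5)
row 3: (6,3) (4,6) (1,5) (0,2) (2,4) (3,1) (5,0)
row 4: (5,5) (2,1) (4,0) (1,3) (6,2) (0,4) (3,6)
row 5: (1,1) (3,3) (5,4) (6,6) (0,0) (2,5) (4,2)
row 6: (0,6) (5,2) (6,1) (2,0) (3,5) (4,3) (1,4)
Orthogonality requires all 49 pairs distinct.
Check by first coordinate: for each symbol s of L1, list the L2 entries in the n cells where L1 = s; they must all differ.
  L1 = 0: L2 entries (in reading order) 1, 5, 3, 2, 4, 0, 6 — all 7 distinct ✓
  L1 = 1: L2 entries (in reading order) 2, 6, 0, 5, 3, 1, 4 — all 7 distinct ✓
  L1 = 2: L2 entries (in reading order) 6, 3, 2, 4, 1, 5, 0 — all 7 distinct ✓
  L1 = 3: L2 entries (in reading order) 0, 2, 4, 1, 6, 3, 5 — all 7 distinct ✓
  L1 = 4: L2 entries (in reading order) 5, 4, 1, 6, 0, 2, 3 — all 7 distinct ✓
  L1 = 5: L2 entries (in reading order) 3, 1, 6, 0, 5, 4, 2 — all 7 distinct ✓
  L1 = 6: L2 entries (in reading order) 4, 0, 5, 3, 2, 6, 1 — all 7 distinct ✓
Every symbol of L1 meets every symbol of L2 exactly once, so all 49 pairs are distinct (49 of 49).
Conclusion: YES.

YES


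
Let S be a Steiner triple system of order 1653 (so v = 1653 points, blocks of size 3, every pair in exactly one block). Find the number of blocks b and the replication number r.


An STS(v) is a 2-(v, 3, 1) BIBD: block size k = 3, λ = 1.
Replication: r(k − 1) = λ(v − 1) ⇒ r·2 = 1653 − 1 = 1652 ⇒ r = 826.
Block count: bk = vr ⇒ b·3 = 1653·826 = 1365378 ⇒ b = 455126.
(Check via b = v(v − 1)/6 = 1653·1652/6 = 2730756/6 = 455126.)

r = 826, b = 455126.


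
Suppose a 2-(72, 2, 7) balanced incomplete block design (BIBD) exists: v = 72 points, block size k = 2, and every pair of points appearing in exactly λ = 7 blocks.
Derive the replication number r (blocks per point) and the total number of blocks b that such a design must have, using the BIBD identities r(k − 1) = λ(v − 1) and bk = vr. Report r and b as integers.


Any 2-(v, k, λ) BIBD satisfies two necessary conditions:
  (i)  Each point sits in r blocks, and counting incidences through any fixed point gives r(k − 1) = λ(v − 1), so r = λ(v − 1)/(k − 1).
  (ii) Total incidences bk = vr, so b = vr/k.
Step 1: r = λ(v − 1)/(k − 1) = 7·(72 − 1)/(2 − 1) = 7·71/1 = 497/1 = 497.
Step 2: b = vr/k = 72·497/2 = 35784/2 = 17892.
Check integrality: r = 497 ∈ Z ✓, b = 17892 ∈ Z ✓.
(These identities are necessary conditions: they determine r and b for any design with these parameters, but do not by themselves prove that one exists.)

r = 497, b = 17892.


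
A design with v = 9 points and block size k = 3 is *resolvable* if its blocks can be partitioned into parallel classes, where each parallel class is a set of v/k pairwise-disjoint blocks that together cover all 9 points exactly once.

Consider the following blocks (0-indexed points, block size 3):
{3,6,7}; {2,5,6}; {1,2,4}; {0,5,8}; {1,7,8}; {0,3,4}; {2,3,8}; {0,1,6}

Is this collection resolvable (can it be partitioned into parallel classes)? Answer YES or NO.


v = 9, block size k = 3, number of blocks = 8.
For resolvability, blocks must partition into parallel classes of size v/k = 3.
Total blocks must therefore be a multiple of 3: 8 = 3·2 + 2 ⇒ not divisible ✗.
Resolvable? NO.

NO


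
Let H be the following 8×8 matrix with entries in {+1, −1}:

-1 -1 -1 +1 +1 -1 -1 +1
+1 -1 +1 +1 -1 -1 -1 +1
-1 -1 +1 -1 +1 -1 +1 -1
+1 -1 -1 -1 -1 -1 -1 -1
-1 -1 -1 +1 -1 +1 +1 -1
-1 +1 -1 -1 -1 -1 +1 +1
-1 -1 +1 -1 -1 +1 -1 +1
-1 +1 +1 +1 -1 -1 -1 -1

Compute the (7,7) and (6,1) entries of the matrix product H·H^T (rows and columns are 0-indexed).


Row 1 of H: [1, -1, 1, 1, -1, -1, -1, 1].
Row 6 of H: [-1, -1, 1, -1, -1, 1, -1, 1].
Row 7 of H: [-1, 1, 1, 1, -1, -1, -1, -1].
(H·H^T)[7][7] = Σ_j H[7][j]·H[7][j] = (-1)² + (1)² + (1)² + (1)² + (-1)² + (-1)² + (-1)² + (-1)² = 1 + 1 + 1 + 1 + 1 + 1 + 1 + 1 = 8.
(H·H^T)[6][1] = Σ_j H[6][j]·H[1][j] = (-1)·(1) + (-1)·(-1) + (1)·(1) + (-1)·(1) + (-1)·(-1) + (1)·(-1) + (-1)·(-1) + (1)·(1) = -1 + 1 + 1 + -1 + 1 + -1 + 1 + 1 = 2.
Rows 6 and 1 are not orthogonal (dot product = 2 ≠ 0), so H is not a Hadamard matrix.

(7,7) entry = 8; (6,1) entry = 2.


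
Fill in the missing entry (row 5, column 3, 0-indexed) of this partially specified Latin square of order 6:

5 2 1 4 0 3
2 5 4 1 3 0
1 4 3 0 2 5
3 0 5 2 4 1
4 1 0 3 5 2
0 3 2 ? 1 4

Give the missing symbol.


Row 5 contains symbols [0, 1, 2, 3, 4] — missing [5].
Column 3 contains symbols [0, 1, 2, 3, 4] — missing [5].
The missing symbol must appear in both missing sets; intersection = [5].
Therefore the hidden value is 5.

Missing value = 5.


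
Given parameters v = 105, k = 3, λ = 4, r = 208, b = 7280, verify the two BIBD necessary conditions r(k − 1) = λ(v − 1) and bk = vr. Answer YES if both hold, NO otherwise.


Condition (i): r(k − 1) = 208·2 = 416; λ(v − 1) = 4·104 = 416. Match? YES.
Condition (ii): bk = 7280·3 = 21840; vr = 105·208 = 21840. Match? YES.
Both conditions hold? YES.

YES


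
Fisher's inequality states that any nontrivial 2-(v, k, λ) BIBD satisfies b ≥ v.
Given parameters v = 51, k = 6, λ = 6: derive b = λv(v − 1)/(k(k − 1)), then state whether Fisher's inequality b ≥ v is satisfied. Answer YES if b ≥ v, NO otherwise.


r = λ(v − 1)/(k − 1) = 6·50/5 = 60.
b = vr/k = 51·60/6 = 510.
Fisher's inequality: b ≥ v ⇔ 510 ≥ 51? YES.

YES


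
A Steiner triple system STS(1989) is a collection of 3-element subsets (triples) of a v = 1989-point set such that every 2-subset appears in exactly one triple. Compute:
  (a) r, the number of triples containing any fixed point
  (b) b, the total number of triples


An STS(v) is a 2-(v, 3, 1) BIBD: block size k = 3, λ = 1.
Replication: r(k − 1) = λ(v − 1) ⇒ r·2 = 1989 − 1 = 1988 ⇒ r = 994.
Block count: b = v(v − 1)/6 = 1989·1988/6 = 3954132/6 = 659022.

r = 994, b = 659022.


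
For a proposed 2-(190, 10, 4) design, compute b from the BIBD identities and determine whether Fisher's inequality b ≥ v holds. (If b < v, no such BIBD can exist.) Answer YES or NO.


b = λv(v − 1)/(k(k − 1)) = 4·190·189/(10·9) = 143640/90 = 1596.
Compare with v = 190: b ≥ v, so Fisher's inequality holds.

YES


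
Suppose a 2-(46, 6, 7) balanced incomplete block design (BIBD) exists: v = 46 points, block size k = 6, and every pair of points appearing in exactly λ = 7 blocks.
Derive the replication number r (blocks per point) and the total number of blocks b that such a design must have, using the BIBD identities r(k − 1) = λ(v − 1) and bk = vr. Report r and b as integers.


Any 2-(v, k, λ) BIBD satisfies two necessary conditions:
  (i)  Each point sits in r blocks, and counting incidences through any fixed point gives r(k − 1) = λ(v − 1), so r = λ(v − 1)/(k − 1).
  (ii) Total incidences bk = vr, so b = vr/k.
Step 1: r = λ(v − 1)/(k − 1) = 7·(46 − 1)/(6 − 1) = 7·45/5 = 315/5 = 63.
Step 2: b = vr/k = 46·63/6 = 2898/6 = 483.
Check integrality: r = 63 ∈ Z ✓, b = 483 ∈ Z ✓.
(These identities are necessary conditions: they determine r and b for any design with these parameters, but do not by themselves prove that one exists.)

r = 63, b = 483.


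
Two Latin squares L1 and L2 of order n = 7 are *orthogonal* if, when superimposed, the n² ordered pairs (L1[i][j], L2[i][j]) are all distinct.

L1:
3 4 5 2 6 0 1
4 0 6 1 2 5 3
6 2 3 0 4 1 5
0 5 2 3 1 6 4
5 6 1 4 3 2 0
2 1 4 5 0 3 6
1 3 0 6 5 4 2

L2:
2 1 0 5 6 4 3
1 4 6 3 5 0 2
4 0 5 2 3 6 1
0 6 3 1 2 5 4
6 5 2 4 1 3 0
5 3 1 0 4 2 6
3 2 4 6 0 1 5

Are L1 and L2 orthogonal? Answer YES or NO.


Form the n² = 49 superimposed pairs (L1[i][j], L2[i][j]), row by row (rows and columns indexed from 0):
row 0: (3,2) (4,1) (5,0) (2,5) (6,6) (0,4) (1,3)
row 1: (4,1) (0,4) (6,6) (1,3) (2,5) (5,0) (3,2)
row 2: (6,4) (2,0) (3,5) (0,2) (4,3) (1,6) (5,1)
row 3: (0,0) (5,6) (2,3) (3,1) (1,2) (6,5) (4,4)
row 4: (5,6) (6,5) (1,2) (4,4) (3,1) (2,3) (0,0)
row 5: (2,5) (1,3) (4,1) (5,0) (0,4) (3,2) (6,6)
row 6: (1,3) (3,2) (0,4) (6,6) (5,0) (4,1) (2,5)
Orthogonality requires all 49 pairs distinct.
But the pair (4,1) repeats: cell (0,1) has L1 = 4, L2 = 1, and cell (1,0) has L1 = 4, L2 = 1.
A repeated pair means some other pair never occurs (only 21 distinct pairs out of 49), so the squares are not orthogonal.
Conclusion: NO.

NO


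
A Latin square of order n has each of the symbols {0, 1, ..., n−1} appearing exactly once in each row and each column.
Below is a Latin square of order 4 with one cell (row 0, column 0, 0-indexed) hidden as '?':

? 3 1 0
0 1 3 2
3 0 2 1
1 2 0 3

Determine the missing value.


Row 0 contains symbols [0, 1, 3] — missing [2].
Column 0 contains symbols [0, 1, 3] — missing [2].
The missing symbol must appear in both missing sets; intersection = [2].
Therefore the hidden value is 2.

Missing value = 2.


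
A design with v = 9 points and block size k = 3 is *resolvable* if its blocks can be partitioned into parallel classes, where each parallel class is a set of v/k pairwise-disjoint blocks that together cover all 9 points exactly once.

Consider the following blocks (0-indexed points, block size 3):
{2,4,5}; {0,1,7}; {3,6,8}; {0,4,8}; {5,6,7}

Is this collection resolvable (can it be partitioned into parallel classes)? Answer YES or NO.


v = 9, block size k = 3, number of blocks = 5.
For resolvability, blocks must partition into parallel classes of size v/k = 3.
Total blocks must therefore be a multiple of 3: 5 = 3·1 + 2 ⇒ not divisible ✗.
Resolvable? NO.

NO


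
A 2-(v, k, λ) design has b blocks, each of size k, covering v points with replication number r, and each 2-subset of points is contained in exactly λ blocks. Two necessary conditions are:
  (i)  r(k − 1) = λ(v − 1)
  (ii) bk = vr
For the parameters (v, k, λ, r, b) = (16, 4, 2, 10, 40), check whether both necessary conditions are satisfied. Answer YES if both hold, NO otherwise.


Condition (i): r(k − 1) = 10·3 = 30; λ(v − 1) = 2·15 = 30. Match? YES.
Condition (ii): bk = 40·4 = 160; vr = 16·10 = 160. Match? YES.
Both conditions hold? YES.

YES


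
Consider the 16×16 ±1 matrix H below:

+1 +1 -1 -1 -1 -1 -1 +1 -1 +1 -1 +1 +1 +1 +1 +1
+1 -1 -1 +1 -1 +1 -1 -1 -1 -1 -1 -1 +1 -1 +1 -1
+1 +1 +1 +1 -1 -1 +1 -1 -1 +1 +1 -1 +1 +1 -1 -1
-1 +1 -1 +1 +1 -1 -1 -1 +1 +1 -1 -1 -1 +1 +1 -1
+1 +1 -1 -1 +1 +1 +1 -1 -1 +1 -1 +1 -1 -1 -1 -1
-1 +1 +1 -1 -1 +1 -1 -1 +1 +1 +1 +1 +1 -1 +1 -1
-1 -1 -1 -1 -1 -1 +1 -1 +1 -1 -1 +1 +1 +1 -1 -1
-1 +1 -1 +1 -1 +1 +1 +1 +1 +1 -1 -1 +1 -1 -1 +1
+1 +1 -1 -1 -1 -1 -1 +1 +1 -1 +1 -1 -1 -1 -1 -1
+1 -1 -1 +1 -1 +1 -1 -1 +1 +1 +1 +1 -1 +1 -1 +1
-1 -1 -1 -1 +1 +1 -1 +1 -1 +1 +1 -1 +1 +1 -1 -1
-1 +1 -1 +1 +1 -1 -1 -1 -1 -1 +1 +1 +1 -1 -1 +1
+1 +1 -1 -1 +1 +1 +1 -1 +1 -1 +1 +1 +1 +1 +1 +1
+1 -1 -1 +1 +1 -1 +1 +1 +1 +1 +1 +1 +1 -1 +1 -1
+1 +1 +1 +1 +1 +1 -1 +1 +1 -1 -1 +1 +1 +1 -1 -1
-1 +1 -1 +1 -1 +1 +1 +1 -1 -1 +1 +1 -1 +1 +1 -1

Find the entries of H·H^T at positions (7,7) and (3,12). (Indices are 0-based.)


Row 3 of H: [-1, 1, -1, 1, 1, -1, -1, -1, 1, 1, -1, -1, -1, 1, 1, -1].
Row 7 of H: [-1, 1, -1, 1, -1, 1, 1, 1, 1, 1, -1, -1, 1, -1, -1, 1].
Row 12 of H: [1, 1, -1, -1, 1, 1, 1, -1, 1, -1, 1, 1, 1, 1, 1, 1].
(H·H^T)[7][7] = Σ_j H[7][j]·H[7][j] = (-1)² + (1)² + (-1)² + (1)² + (-1)² + (1)² + (1)² + (1)² + (1)² + (1)² + (-1)² + (-1)² + (1)² + (-1)² + (-1)² + (1)² = 1 + 1 + 1 + 1 + 1 + 1 + 1 + 1 + 1 + 1 + 1 + 1 + 1 + 1 + 1 + 1 = 16.
(H·H^T)[3][12] = Σ_j H[3][j]·H[12][j] = (-1)·(1) + (1)·(1) + (-1)·(-1) + (1)·(-1) + (1)·(1) + (-1)·(1) + (-1)·(1) + (-1)·(-1) + (1)·(1) + (1)·(-1) + (-1)·(1) + (-1)·(1) + (-1)·(1) + (1)·(1) + (1)·(1) + (-1)·(1) = -1 + 1 + 1 + -1 + 1 + -1 + -1 + 1 + 1 + -1 + -1 + -1 + -1 + 1 + 1 + -1 = -2.
Rows 3 and 12 are not orthogonal (dot product = -2 ≠ 0), so H is not a Hadamard matrix.

(7,7) entry = 16; (3,12) entry = -2.


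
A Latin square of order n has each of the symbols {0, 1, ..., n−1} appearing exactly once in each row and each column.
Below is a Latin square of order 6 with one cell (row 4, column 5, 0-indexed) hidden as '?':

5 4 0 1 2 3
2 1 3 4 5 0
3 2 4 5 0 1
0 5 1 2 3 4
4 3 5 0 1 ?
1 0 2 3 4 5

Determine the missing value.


Row 4 contains symbols [0, 1, 3, 4, 5] — missing [2].
Column 5 contains symbols [0, 1, 3, 4, 5] — missing [2].
The missing symbol must appear in both missing sets; intersection = [2].
Therefore the hidden value is 2.

Missing value = 2.


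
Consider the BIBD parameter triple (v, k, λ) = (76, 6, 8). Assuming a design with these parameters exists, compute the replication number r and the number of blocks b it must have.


Any 2-(v, k, λ) BIBD satisfies two necessary conditions:
  (i)  Each point sits in r blocks, and counting incidences through any fixed point gives r(k − 1) = λ(v − 1), so r = λ(v − 1)/(k − 1).
  (ii) Total incidences bk = vr, so b = vr/k.
Step 1: r = λ(v − 1)/(k − 1) = 8·(76 − 1)/(6 − 1) = 8·75/5 = 600/5 = 120.
Step 2: b = vr/k = 76·120/6 = 9120/6 = 1520.
Check integrality: r = 120 ∈ Z ✓, b = 1520 ∈ Z ✓.
(These identities are necessary conditions: they determine r and b for any design with these parameters, but do not by themselves prove that one exists.)

r = 120, b = 1520.


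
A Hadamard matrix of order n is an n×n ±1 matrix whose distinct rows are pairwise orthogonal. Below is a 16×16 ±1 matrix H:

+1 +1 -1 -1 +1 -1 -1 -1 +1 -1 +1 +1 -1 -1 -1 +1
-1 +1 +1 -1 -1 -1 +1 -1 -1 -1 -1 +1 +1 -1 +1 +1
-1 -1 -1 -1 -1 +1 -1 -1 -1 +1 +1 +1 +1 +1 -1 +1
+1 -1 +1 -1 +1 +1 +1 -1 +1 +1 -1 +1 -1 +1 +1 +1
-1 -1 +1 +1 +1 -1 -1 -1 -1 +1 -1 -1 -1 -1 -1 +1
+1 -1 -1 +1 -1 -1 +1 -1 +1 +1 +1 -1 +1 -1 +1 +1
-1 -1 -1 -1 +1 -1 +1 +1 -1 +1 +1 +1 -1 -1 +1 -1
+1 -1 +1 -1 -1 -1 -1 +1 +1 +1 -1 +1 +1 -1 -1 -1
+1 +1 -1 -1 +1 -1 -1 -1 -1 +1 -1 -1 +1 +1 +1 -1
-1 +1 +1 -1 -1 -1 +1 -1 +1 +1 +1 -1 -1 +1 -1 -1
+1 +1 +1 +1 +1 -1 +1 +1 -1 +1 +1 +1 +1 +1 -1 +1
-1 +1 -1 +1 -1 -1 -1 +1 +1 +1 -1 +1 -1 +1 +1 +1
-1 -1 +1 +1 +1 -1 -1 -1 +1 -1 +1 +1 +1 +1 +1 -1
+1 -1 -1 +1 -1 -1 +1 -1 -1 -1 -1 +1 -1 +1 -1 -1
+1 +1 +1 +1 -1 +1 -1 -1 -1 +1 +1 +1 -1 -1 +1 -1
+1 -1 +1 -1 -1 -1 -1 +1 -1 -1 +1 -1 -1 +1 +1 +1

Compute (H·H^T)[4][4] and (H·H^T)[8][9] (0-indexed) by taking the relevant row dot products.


Row 4 of H: [-1, -1, 1, 1, 1, -1, -1, -1, -1, 1, -1, -1, -1, -1, -1, 1].
Row 8 of H: [1, 1, -1, -1, 1, -1, -1, -1, -1, 1, -1, -1, 1, 1, 1, -1].
Row 9 of H: [-1, 1, 1, -1, -1, -1, 1, -1, 1, 1, 1, -1, -1, 1, -1, -1].
(H·H^T)[4][4] = Σ_j H[4][j]·H[4][j] = (-1)² + (-1)² + (1)² + (1)² + (1)² + (-1)² + (-1)² + (-1)² + (-1)² + (1)² + (-1)² + (-1)² + (-1)² + (-1)² + (-1)² + (1)² = 1 + 1 + 1 + 1 + 1 + 1 + 1 + 1 + 1 + 1 + 1 + 1 + 1 + 1 + 1 + 1 = 16.
(H·H^T)[8][9] = Σ_j H[8][j]·H[9][j] = (1)·(-1) + (1)·(1) + (-1)·(1) + (-1)·(-1) + (1)·(-1) + (-1)·(-1) + (-1)·(1) + (-1)·(-1) + (-1)·(1) + (1)·(1) + (-1)·(1) + (-1)·(-1) + (1)·(-1) + (1)·(1) + (1)·(-1) + (-1)·(-1) = -1 + 1 + -1 + 1 + -1 + 1 + -1 + 1 + -1 + 1 + -1 + 1 + -1 + 1 + -1 + 1 = 0.
So rows 8 and 9 are orthogonal; the diagonal entry equals n = 16.

(4,4) entry = 16; (8,9) entry = 0.


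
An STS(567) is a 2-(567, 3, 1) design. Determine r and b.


An STS(v) is a 2-(v, 3, 1) BIBD: block size k = 3, λ = 1.
Replication: r(k − 1) = λ(v − 1) ⇒ r·2 = 567 − 1 = 566 ⇒ r = 283.
Block count: bk = vr ⇒ b·3 = 567·283 = 160461 ⇒ b = 53487.
(Check via b = v(v − 1)/6 = 567·566/6 = 320922/6 = 53487.)

r = 283, b = 53487.
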